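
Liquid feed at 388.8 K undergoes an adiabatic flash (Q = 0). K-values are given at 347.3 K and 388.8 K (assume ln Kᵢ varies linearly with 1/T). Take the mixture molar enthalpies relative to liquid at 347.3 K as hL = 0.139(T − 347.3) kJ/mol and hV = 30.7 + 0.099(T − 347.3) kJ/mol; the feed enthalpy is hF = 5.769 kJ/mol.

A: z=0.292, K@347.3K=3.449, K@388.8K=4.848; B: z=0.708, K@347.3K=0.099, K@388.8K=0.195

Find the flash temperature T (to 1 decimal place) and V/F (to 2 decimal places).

T = 365.9 K, V/F = 0.11

Adiabatic flash: solve Rachford–Rice at each trial T, then check hF = ψ·hV(T) + (1−ψ)·hL(T).
  T = 347.3 K: K = (3.449, 0.099), RR gives ψ = 0.035, H_out = 1.074 kJ/mol
  T = 388.8 K: K = (4.848, 0.195), RR gives ψ = 0.179, H_out = 10.959 kJ/mol
  T = 368.1 K: K = (4.130, 0.142), RR gives ψ = 0.114, H_out = 6.297 kJ/mol
  T = 357.7 K: K = (3.784, 0.119), RR gives ψ = 0.077, H_out = 3.783 kJ/mol
  T = 362.9 K: K = (3.956, 0.130), RR gives ψ = 0.096, H_out = 5.060 kJ/mol
  T = 365.5 K: K = (4.043, 0.136), RR gives ψ = 0.105, H_out = 5.683 kJ/mol
  T = 366.8 K: K = (4.086, 0.139), RR gives ψ = 0.110, H_out = 5.991 kJ/mol
Linear interpolation between T = 365.5 (H_out = 5.683) and T = 366.8 (H_out = 5.991) on hF = 5.769 gives T ≈ 365.9 K, at which ψ = 0.11.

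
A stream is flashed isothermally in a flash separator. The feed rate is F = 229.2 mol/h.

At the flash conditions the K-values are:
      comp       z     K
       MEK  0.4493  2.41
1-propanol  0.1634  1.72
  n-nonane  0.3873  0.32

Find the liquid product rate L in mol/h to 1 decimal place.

Material balance + equilibrium reduce to Σ zᵢ(Kᵢ−1)/(1+V/F(Kᵢ−1)) = 0.
Feasibility: ΣzᵢKᵢ = 1.4878, Σzᵢ/Kᵢ = 1.4917 — both > 1, two phases present.
Newton–Raphson from V/F = 0.37:
  V/F = 0.3700: g = 0.15732, g' = -0.7583 → V/F = 0.5775
  V/F = 0.5775: g = -0.00135, g' = -0.7992 → V/F = 0.5758
Converged at V/F = 0.5758.
Then V = V/F·F = 0.5758·229.2 = 132.0 mol/h and L = F − V = 97.2 mol/h.

L = 97.2 mol/h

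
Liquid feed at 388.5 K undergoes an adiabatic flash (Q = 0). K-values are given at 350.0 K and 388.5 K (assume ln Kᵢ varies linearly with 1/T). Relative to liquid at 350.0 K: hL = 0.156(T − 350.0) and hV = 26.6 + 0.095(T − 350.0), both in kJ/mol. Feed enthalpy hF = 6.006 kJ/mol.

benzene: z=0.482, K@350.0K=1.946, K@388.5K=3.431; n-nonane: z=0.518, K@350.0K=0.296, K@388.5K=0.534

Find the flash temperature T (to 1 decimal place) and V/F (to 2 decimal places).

Adiabatic flash: solve Rachford–Rice at each trial T, then check hF = ψ·hV(T) + (1−ψ)·hL(T).
  T = 350.0 K: K = (1.946, 0.296), RR gives ψ = 0.137, H_out = 3.647 kJ/mol
  T = 388.5 K: K = (3.431, 0.534), RR gives ψ = 0.821, H_out = 25.923 kJ/mol
  T = 369.2 K: K = (2.620, 0.403), RR gives ψ = 0.488, H_out = 15.412 kJ/mol
  T = 359.6 K: K = (2.267, 0.347), RR gives ψ = 0.329, H_out = 10.065 kJ/mol
  T = 354.8 K: K = (2.103, 0.321), RR gives ψ = 0.240, H_out = 7.060 kJ/mol
  T = 352.4 K: K = (2.023, 0.308), RR gives ψ = 0.191, H_out = 5.416 kJ/mol
  T = 353.6 K: K = (2.063, 0.314), RR gives ψ = 0.216, H_out = 6.252 kJ/mol
Linear interpolation between T = 352.4 (H_out = 5.416) and T = 353.6 (H_out = 6.252) on hF = 6.006 gives T ≈ 353.2 K, at which ψ = 0.21.

T = 353.2 K, V/F = 0.21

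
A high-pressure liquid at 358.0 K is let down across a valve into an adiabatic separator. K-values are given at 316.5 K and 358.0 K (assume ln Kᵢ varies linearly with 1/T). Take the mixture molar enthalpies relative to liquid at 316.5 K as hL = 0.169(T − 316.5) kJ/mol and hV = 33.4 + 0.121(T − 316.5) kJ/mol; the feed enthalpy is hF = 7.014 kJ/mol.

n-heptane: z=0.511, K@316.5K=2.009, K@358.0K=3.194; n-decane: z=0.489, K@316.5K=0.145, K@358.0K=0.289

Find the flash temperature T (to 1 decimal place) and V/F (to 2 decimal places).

T = 322.0 K, V/F = 0.18

Adiabatic flash: solve Rachford–Rice at each trial T, then check hF = ψ·hV(T) + (1−ψ)·hL(T).
  T = 316.5 K: K = (2.009, 0.145), RR gives ψ = 0.113, H_out = 3.775 kJ/mol
  T = 358.0 K: K = (3.194, 0.289), RR gives ψ = 0.496, H_out = 22.586 kJ/mol
  T = 337.2 K: K = (2.568, 0.209), RR gives ψ = 0.334, H_out = 14.326 kJ/mol
  T = 326.9 K: K = (2.282, 0.175), RR gives ψ = 0.238, H_out = 9.588 kJ/mol
  T = 321.7 K: K = (2.143, 0.160), RR gives ψ = 0.180, H_out = 6.856 kJ/mol
  T = 324.3 K: K = (2.212, 0.167), RR gives ψ = 0.210, H_out = 8.259 kJ/mol
  T = 323.0 K: K = (2.177, 0.163), RR gives ψ = 0.196, H_out = 7.568 kJ/mol
Linear interpolation between T = 321.7 (H_out = 6.856) and T = 323.0 (H_out = 7.568) on hF = 7.014 gives T ≈ 322.0 K, at which ψ = 0.18.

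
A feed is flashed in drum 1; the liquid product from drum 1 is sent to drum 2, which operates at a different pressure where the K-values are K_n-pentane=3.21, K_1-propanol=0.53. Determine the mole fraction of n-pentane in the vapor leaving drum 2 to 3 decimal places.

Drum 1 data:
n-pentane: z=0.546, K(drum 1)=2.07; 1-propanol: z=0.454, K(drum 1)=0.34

Drum 1:
Material balance + equilibrium reduce to Σ zᵢ(Kᵢ−1)/(1+ψ₁(Kᵢ−1)) = 0.
Feasibility: ΣzᵢKᵢ = 1.285, Σzᵢ/Kᵢ = 1.599 — both > 1, two phases present.
Binary case is linear: z₁(K₁−1)(1+ψ₁(K₂−1)) + z₂(K₂−1)(1+ψ₁(K₁−1)) = 0
⇒ ψ₁ = [z₁(K₁−1)+z₂(K₂−1)] / [−(K₁−1)(K₂−1)] = 0.2846/0.7062 = 0.403
Drum-1 compositions:
  n-pentane: x = 0.382, y = 0.790
  1-propanol: x = 0.618, y = 0.210
Drum-2 feed = drum-1 liquid: z₂ = (0.3815, 0.6185).
Drum 2:
Rachford–Rice: g(ψ₂) = Σ zᵢ(Kᵢ−1)/(1+ψ₂(Kᵢ−1)) = 0.
g(0) = ΣzᵢKᵢ − 1 = 0.552 and g(1) = 1 − Σzᵢ/Kᵢ = -0.286, so a root lies in (0, 1).
Binary case is linear: z₁(K₁−1)(1+ψ₂(K₂−1)) + z₂(K₂−1)(1+ψ₂(K₁−1)) = 0
⇒ ψ₂ = [z₁(K₁−1)+z₂(K₂−1)] / [−(K₁−1)(K₂−1)] = 0.5524/1.0387 = 0.532
  n-pentane: x = 0.175, y = 0.563
  1-propanol: x = 0.825, y = 0.437

y_n-pentane (drum 2) = 0.563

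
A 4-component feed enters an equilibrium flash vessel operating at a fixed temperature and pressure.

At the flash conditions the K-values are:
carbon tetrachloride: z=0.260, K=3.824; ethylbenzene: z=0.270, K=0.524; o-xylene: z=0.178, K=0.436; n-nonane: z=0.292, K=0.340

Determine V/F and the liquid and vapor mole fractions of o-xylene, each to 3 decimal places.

Rachford–Rice: g(V/F) = Σ zᵢ(Kᵢ−1)/(1+V/F(Kᵢ−1)) = 0.
g(0) = ΣzᵢKᵢ − 1 = 0.313 and g(1) = 1 − Σzᵢ/Kᵢ = -0.850, so a root lies in (0, 1).
Newton–Raphson from V/F = 0.63:
  V/F = 0.630: g = -0.4050, g' = -0.902 → V/F = 0.181
  V/F = 0.181: g = 0.0144, g' = -1.215 → V/F = 0.193
Converged at V/F = 0.193.
Compositions from xᵢ = zᵢ/(1+V/F(Kᵢ−1)), yᵢ = Kᵢxᵢ:
  carbon tetrachloride: x = 0.168, y = 0.643
  ethylbenzene: x = 0.297, y = 0.156
  o-xylene: x = 0.200, y = 0.087
  n-nonane: x = 0.335, y = 0.114

V/F = 0.193, x_o-xylene = 0.200, y_o-xylene = 0.087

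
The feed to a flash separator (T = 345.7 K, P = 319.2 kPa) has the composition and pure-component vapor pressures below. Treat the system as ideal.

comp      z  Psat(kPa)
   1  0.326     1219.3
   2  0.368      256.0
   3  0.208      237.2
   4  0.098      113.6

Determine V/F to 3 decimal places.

Raoult's law: Kᵢ = Pᵢˢᵃᵗ/P = Pᵢˢᵃᵗ/319.2.
  K_1 = 1219.3/319.2 = 3.81986, K_2 = 256.0/319.2 = 0.80201, K_3 = 237.2/319.2 = 0.74311, K_4 = 113.6/319.2 = 0.35589
Newton–Raphson from V/F = 0.41:
  V/F = 0.410: g = 0.2016, g' = -0.667 → V/F = 0.712
  V/F = 0.712: g = 0.0387, g' = -0.465 → V/F = 0.795
  V/F = 0.795: g = 0.0004, g' = -0.459 → V/F = 0.796
Converged at V/F = 0.796.

V/F = 0.796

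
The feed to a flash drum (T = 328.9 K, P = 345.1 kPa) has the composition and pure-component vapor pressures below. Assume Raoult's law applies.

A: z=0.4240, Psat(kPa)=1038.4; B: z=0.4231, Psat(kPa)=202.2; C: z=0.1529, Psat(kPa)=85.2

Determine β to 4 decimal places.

Raoult's law: Kᵢ = Pᵢˢᵃᵗ/P = Pᵢˢᵃᵗ/345.1.
  K_A = 1038.4/345.1 = 3.008983, K_B = 202.2/345.1 = 0.585917, K_C = 85.2/345.1 = 0.246885
Rachford–Rice: g(β) = Σ zᵢ(Kᵢ−1)/(1+β(Kᵢ−1)) = 0.
Check two-phase: ΣzᵢKᵢ = 1.5615 > 1 and Σzᵢ/Kᵢ = 1.4823 > 1, so g(0) = 0.5615 > 0 and g(1) = -0.4823 < 0.
Iterate (Newton) starting at β = 0.33:
  β = 0.3300: g = 0.15606, g' = -0.8697 → β = 0.5094
  β = 0.5094: g = 0.01210, g' = -0.7628 → β = 0.5253
Converged at β = 0.5253.

β = 0.5253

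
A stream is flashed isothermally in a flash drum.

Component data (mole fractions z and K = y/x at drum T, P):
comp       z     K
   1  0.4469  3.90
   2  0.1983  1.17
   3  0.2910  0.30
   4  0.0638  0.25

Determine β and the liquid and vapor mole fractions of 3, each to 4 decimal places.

β = 0.6616, x_3 = 0.5420, y_3 = 0.1626

Newton iteration, β⁰ = 0.3:
  β = 0.3000: g = 0.40554, g' = -1.3682 → β = 0.5964
  β = 0.5964: g = 0.06915, g' = -1.0469 → β = 0.6625
  β = 0.6625: g = -0.00097, g' = -1.0826 → β = 0.6616
Converged at β = 0.6616.
Compositions from xᵢ = zᵢ/(1+β(Kᵢ−1)), yᵢ = Kᵢxᵢ:
  1: x = 0.1531, y = 0.5972
  2: x = 0.1783, y = 0.2086
  3: x = 0.5420, y = 0.1626
  4: x = 0.1266, y = 0.0317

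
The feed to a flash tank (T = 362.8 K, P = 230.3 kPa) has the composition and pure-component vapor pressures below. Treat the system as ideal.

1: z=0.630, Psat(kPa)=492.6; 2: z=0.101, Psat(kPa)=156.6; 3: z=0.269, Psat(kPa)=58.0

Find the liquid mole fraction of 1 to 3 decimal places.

x_1 = 0.368

Raoult's law: Kᵢ = Pᵢˢᵃᵗ/P = Pᵢˢᵃᵗ/230.3.
  K_1 = 492.6/230.3 = 2.13895, K_2 = 156.6/230.3 = 0.67998, K_3 = 58.0/230.3 = 0.25185
Material balance + equilibrium reduce to Σ zᵢ(Kᵢ−1)/(1+V/F(Kᵢ−1)) = 0.
Feasibility: ΣzᵢKᵢ = 1.484, Σzᵢ/Kᵢ = 1.511 — both > 1, two phases present.
Iterate (Newton) starting at V/F = 0.47:
  V/F = 0.470: g = 0.1189, g' = -0.719 → V/F = 0.635
  V/F = 0.635: g = -0.0079, g' = -0.838 → V/F = 0.626
Converged at V/F = 0.626.
Compositions from xᵢ = zᵢ/(1+V/F(Kᵢ−1)), yᵢ = Kᵢxᵢ:
  1: x = 0.368, y = 0.787
  2: x = 0.126, y = 0.086
  3: x = 0.506, y = 0.127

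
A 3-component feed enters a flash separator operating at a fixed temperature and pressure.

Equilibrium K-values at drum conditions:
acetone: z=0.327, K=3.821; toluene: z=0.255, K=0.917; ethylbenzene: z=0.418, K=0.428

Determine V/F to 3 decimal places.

V/F = 0.536

Material balance + equilibrium reduce to Σ zᵢ(Kᵢ−1)/(1+V/F(Kᵢ−1)) = 0.
Check two-phase: ΣzᵢKᵢ = 1.662 > 1 and Σzᵢ/Kᵢ = 1.340 > 1, so g(0) = 0.662 > 0 and g(1) = -0.340 < 0.
Newton–Raphson from V/F = 0.66:
  V/F = 0.660: g = -0.0842, g' = -0.673 → V/F = 0.535
  V/F = 0.535: g = 0.0010, g' = -0.699 → V/F = 0.536
Converged at V/F = 0.536.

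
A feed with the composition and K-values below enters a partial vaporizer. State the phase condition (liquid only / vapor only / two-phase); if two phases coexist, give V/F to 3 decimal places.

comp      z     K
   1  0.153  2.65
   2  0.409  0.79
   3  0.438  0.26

liquid only

ΣzᵢKᵢ = 0.842; Σzᵢ/Kᵢ = 2.260.
Since ΣzᵢKᵢ < 1 the mixture is below its bubble point — single liquid phase.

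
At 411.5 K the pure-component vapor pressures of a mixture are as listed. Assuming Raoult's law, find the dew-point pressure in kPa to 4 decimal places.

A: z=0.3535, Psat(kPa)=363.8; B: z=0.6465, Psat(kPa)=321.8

At the dew point ψ → 1, so Σzᵢ/Kᵢ = 1 with Kᵢ = Pᵢˢᵃᵗ/P ⇒ 1/P = Σzᵢ/Pᵢˢᵃᵗ.
1/P = 0.3535/363.8 + 0.6465/321.8 = 0.0029807 ⇒ P = 335.4917 kPa

Pdew = 335.4917 kPa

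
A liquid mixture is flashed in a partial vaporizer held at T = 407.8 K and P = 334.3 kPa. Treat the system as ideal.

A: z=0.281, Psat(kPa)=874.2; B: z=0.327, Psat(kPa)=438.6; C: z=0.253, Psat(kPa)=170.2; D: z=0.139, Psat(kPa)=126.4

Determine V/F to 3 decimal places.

V/F = 0.605

Raoult's law: Kᵢ = Pᵢˢᵃᵗ/P = Pᵢˢᵃᵗ/334.3.
  K_A = 874.2/334.3 = 2.61502, K_B = 438.6/334.3 = 1.31200, K_C = 170.2/334.3 = 0.50912, K_D = 126.4/334.3 = 0.37810
Rachford–Rice: g(V/F) = Σ zᵢ(Kᵢ−1)/(1+V/F(Kᵢ−1)) = 0.
g(0) = ΣzᵢKᵢ − 1 = 0.345 and g(1) = 1 − Σzᵢ/Kᵢ = -0.221, so a root lies in (0, 1).
Newton–Raphson from V/F = 0.5:
  V/F = 0.500: g = 0.0493, g' = -0.468 → V/F = 0.605
Converged at V/F = 0.605.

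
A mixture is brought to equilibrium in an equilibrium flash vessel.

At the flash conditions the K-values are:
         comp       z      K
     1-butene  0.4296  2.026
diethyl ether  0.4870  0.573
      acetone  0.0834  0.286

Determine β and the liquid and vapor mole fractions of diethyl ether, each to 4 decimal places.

Rachford–Rice: g(β) = Σ zᵢ(Kᵢ−1)/(1+β(Kᵢ−1)) = 0.
g(0) = ΣzᵢKᵢ − 1 = 0.1733 and g(1) = 1 − Σzᵢ/Kᵢ = -0.3536, so a root lies in (0, 1).
Iterate (Newton) starting at β = 0.49:
  β = 0.4900: g = -0.06125, g' = -0.4428 → β = 0.3517
  β = 0.3517: g = -0.00031, g' = -0.4430 → β = 0.3510
Converged at β = 0.3510.
Compositions from xᵢ = zᵢ/(1+β(Kᵢ−1)), yᵢ = Kᵢxᵢ:
  1-butene: x = 0.3159, y = 0.6399
  diethyl ether: x = 0.5729, y = 0.3282
  acetone: x = 0.1113, y = 0.0318

β = 0.3510, x_diethyl ether = 0.5729, y_diethyl ether = 0.3282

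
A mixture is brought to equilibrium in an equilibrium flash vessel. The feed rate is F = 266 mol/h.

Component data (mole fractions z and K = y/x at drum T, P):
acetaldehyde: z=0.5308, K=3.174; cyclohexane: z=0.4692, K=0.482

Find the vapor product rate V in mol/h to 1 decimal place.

Rachford–Rice: g(ψ) = Σ zᵢ(Kᵢ−1)/(1+ψ(Kᵢ−1)) = 0.
g(0) = ΣzᵢKᵢ − 1 = 0.9109 and g(1) = 1 − Σzᵢ/Kᵢ = -0.1407, so a root lies in (0, 1).
Iterate (Newton) starting at ψ = 0.66:
  ψ = 0.6600: g = 0.10463, g' = -0.7138 → ψ = 0.8066
  ψ = 0.8066: g = 0.00162, g' = -0.7023 → ψ = 0.8089
Converged at ψ = 0.8089.
Then V = ψ·F = 0.8089·266 = 215.2 mol/h and L = F − V = 50.8 mol/h.

V = 215.2 mol/h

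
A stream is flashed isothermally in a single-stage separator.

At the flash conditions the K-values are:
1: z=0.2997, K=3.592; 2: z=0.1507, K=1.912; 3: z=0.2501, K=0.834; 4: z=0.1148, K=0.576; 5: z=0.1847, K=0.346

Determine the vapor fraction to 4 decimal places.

ψ = 0.7335

Newton–Raphson from ψ = 0.5:
  ψ = 0.5000: g = 0.14620, g' = -0.6569 → ψ = 0.7226
  ψ = 0.7226: g = 0.00688, g' = -0.6253 → ψ = 0.7336
  ψ = 0.7336: g = -0.00002, g' = -0.6285 → ψ = 0.7335
Converged at ψ = 0.7335.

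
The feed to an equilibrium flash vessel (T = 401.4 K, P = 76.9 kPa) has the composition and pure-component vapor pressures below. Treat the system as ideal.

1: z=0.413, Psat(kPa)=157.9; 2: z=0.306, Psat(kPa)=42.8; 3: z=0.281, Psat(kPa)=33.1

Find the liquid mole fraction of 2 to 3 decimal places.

Raoult's law: Kᵢ = Pᵢˢᵃᵗ/P = Pᵢˢᵃᵗ/76.9.
  K_1 = 157.9/76.9 = 2.05332, K_2 = 42.8/76.9 = 0.55657, K_3 = 33.1/76.9 = 0.43043
Material balance + equilibrium reduce to Σ zᵢ(Kᵢ−1)/(1+ψ(Kᵢ−1)) = 0.
Check two-phase: ΣzᵢKᵢ = 1.139 > 1 and Σzᵢ/Kᵢ = 1.404 > 1, so g(0) = 0.139 > 0 and g(1) = -0.404 < 0.
Newton–Raphson from ψ = 0.5:
  ψ = 0.500: g = -0.1132, g' = -0.474 → ψ = 0.261
Converged at ψ = 0.261.
Compositions from xᵢ = zᵢ/(1+ψ(Kᵢ−1)), yᵢ = Kᵢxᵢ:
  1: x = 0.324, y = 0.665
  2: x = 0.346, y = 0.193
  3: x = 0.330, y = 0.142

x_2 = 0.346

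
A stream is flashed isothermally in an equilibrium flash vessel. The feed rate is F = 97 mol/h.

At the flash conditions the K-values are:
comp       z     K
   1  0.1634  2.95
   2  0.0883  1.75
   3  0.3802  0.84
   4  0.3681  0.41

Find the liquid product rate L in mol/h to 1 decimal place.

L = 81.5 mol/h

Newton iteration, ψ⁰ = 0.57:
  ψ = 0.5700: g = -0.19687, g' = -0.4664 → ψ = 0.1479
  ψ = 0.1479: g = 0.00667, g' = -0.5786 → ψ = 0.1594
  ψ = 0.1594: g = 0.00006, g' = -0.5676 → ψ = 0.1595
Converged at ψ = 0.1595.
Then V = ψ·F = 0.1595·97 = 15.5 mol/h and L = F − V = 81.5 mol/h.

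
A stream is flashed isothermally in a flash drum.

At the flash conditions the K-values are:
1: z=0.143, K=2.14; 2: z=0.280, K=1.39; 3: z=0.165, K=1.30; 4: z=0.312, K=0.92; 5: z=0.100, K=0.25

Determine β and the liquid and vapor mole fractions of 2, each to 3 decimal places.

Rachford–Rice: g(β) = Σ zᵢ(Kᵢ−1)/(1+β(Kᵢ−1)) = 0.
Feasibility: ΣzᵢKᵢ = 1.222, Σzᵢ/Kᵢ = 1.134 — both > 1, two phases present.
Newton–Raphson from β = 0.5:
  β = 0.500: g = 0.0923, g' = -0.263 → β = 0.851
  β = 0.851: g = -0.0301, g' = -0.514 → β = 0.793
  β = 0.793: g = -0.0026, g' = -0.430 → β = 0.787
Converged at β = 0.787.
Compositions from xᵢ = zᵢ/(1+β(Kᵢ−1)), yᵢ = Kᵢxᵢ:
  1: x = 0.075, y = 0.161
  2: x = 0.214, y = 0.298
  3: x = 0.133, y = 0.174
  4: x = 0.333, y = 0.306
  5: x = 0.244, y = 0.061

β = 0.787, x_2 = 0.214, y_2 = 0.298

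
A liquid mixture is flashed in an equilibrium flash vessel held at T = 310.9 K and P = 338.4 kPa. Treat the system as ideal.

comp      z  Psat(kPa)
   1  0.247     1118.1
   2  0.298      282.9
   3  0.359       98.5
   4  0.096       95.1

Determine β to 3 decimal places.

β = 0.161

Raoult's law: Kᵢ = Pᵢˢᵃᵗ/P = Pᵢˢᵃᵗ/338.4.
  K_1 = 1118.1/338.4 = 3.30408, K_2 = 282.9/338.4 = 0.83599, K_3 = 98.5/338.4 = 0.29108, K_4 = 95.1/338.4 = 0.28103
Rachford–Rice: g(β) = Σ zᵢ(Kᵢ−1)/(1+β(Kᵢ−1)) = 0.
g(0) = ΣzᵢKᵢ − 1 = 0.197 and g(1) = 1 − Σzᵢ/Kᵢ = -1.006, so a root lies in (0, 1).
Newton iteration, β⁰ = 0.5:
  β = 0.500: g = -0.2908, g' = -0.847 → β = 0.156
  β = 0.156: g = 0.0041, g' = -1.008 → β = 0.161
Converged at β = 0.161.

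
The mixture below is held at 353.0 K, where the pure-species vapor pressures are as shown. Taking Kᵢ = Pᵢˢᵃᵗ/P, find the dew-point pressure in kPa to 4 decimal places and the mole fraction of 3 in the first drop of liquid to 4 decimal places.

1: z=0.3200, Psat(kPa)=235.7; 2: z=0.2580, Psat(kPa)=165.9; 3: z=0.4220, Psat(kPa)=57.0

Pdew = 96.9338 kPa, x_3 = 0.7177

At the dew point ψ → 1, so Σzᵢ/Kᵢ = 1 with Kᵢ = Pᵢˢᵃᵗ/P ⇒ 1/P = Σzᵢ/Pᵢˢᵃᵗ.
1/P = 0.3200/235.7 + 0.2580/165.9 + 0.4220/57.0 = 0.0103163 ⇒ P = 96.9338 kPa
xᵢ = zᵢP/Pᵢˢᵃᵗ ⇒ x_3 = 0.4220·96.9338/57.0 = 0.7177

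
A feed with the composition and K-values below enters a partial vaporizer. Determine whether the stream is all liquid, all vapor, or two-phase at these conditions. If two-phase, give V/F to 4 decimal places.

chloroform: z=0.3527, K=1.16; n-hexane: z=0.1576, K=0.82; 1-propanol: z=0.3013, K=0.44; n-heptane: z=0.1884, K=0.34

ΣzᵢKᵢ = 0.7350; Σzᵢ/Kᵢ = 1.7351.
Since ΣzᵢKᵢ < 1 the mixture is below its bubble point — single liquid phase.

all liquid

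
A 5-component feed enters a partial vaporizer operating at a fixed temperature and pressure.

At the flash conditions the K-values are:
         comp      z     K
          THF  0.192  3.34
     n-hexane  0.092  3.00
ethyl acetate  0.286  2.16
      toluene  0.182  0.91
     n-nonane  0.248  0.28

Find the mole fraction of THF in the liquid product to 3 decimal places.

x_THF = 0.069

Material balance + equilibrium reduce to Σ zᵢ(Kᵢ−1)/(1+ψ(Kᵢ−1)) = 0.
Feasibility: ΣzᵢKᵢ = 1.770, Σzᵢ/Kᵢ = 1.306 — both > 1, two phases present.
Iterate (Newton) starting at ψ = 0.5:
  ψ = 0.500: g = 0.2129, g' = -0.785 → ψ = 0.771
  ψ = 0.771: g = -0.0114, g' = -0.949 → ψ = 0.759
Converged at ψ = 0.759.
Compositions from xᵢ = zᵢ/(1+ψ(Kᵢ−1)), yᵢ = Kᵢxᵢ:
  THF: x = 0.069, y = 0.231
  n-hexane: x = 0.037, y = 0.110
  ethyl acetate: x = 0.152, y = 0.329
  toluene: x = 0.195, y = 0.178
  n-nonane: x = 0.547, y = 0.153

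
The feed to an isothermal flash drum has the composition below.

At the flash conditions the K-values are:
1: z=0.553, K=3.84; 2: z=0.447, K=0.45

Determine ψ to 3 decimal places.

Rachford–Rice: g(ψ) = Σ zᵢ(Kᵢ−1)/(1+ψ(Kᵢ−1)) = 0.
Check two-phase: ΣzᵢKᵢ = 2.325 > 1 and Σzᵢ/Kᵢ = 1.137 > 1, so g(0) = 1.325 > 0 and g(1) = -0.137 < 0.
Newton–Raphson from ψ = 0.49:
  ψ = 0.490: g = 0.3201, g' = -1.033 → ψ = 0.800
  ψ = 0.800: g = 0.0411, g' = -0.848 → ψ = 0.848
Converged at ψ = 0.848.

ψ = 0.848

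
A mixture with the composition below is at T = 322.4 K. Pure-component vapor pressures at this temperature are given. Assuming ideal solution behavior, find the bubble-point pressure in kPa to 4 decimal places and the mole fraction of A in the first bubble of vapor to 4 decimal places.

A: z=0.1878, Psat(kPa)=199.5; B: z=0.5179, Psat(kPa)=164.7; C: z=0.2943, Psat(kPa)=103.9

At the bubble point ψ → 0, so ΣzᵢKᵢ = 1 with Kᵢ = Pᵢˢᵃᵗ/P ⇒ P = ΣzᵢPᵢˢᵃᵗ.
P = 0.1878·199.5 + 0.5179·164.7 + 0.2943·103.9 = 153.3420 kPa
yᵢ = zᵢPᵢˢᵃᵗ/P ⇒ y_A = 0.1878·199.5/153.3420 = 0.2443

Pbub = 153.3420 kPa, y_A = 0.2443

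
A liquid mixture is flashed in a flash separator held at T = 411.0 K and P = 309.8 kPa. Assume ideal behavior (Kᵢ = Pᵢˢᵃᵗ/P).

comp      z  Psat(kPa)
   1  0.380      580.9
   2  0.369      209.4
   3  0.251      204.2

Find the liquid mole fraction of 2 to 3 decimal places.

Raoult's law: Kᵢ = Pᵢˢᵃᵗ/P = Pᵢˢᵃᵗ/309.8.
  K_1 = 580.9/309.8 = 1.87508, K_2 = 209.4/309.8 = 0.67592, K_3 = 204.2/309.8 = 0.65913
Newton iteration, V/F⁰ = 0.5:
  V/F = 0.500: g = -0.0145, g' = -0.238 → V/F = 0.439
  V/F = 0.439: g = 0.0002, g' = -0.245 → V/F = 0.440
Converged at V/F = 0.440.
Compositions from xᵢ = zᵢ/(1+V/F(Kᵢ−1)), yᵢ = Kᵢxᵢ:
  1: x = 0.274, y = 0.515
  2: x = 0.430, y = 0.291
  3: x = 0.295, y = 0.195

x_2 = 0.430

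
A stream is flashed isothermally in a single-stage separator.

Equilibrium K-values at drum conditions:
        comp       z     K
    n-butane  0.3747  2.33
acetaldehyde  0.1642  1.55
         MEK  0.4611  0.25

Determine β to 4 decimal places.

Newton–Raphson from β = 0.32:
  β = 0.3200: g = -0.02867, g' = -0.8111 → β = 0.2847
  β = 0.2847: g = -0.00012, g' = -0.8052 → β = 0.2845
Converged at β = 0.2845.

β = 0.2845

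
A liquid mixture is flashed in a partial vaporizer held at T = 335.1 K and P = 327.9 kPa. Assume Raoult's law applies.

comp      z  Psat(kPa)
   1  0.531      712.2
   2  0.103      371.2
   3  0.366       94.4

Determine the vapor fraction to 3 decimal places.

Raoult's law: Kᵢ = Pᵢˢᵃᵗ/P = Pᵢˢᵃᵗ/327.9.
  K_1 = 712.2/327.9 = 2.17200, K_2 = 371.2/327.9 = 1.13205, K_3 = 94.4/327.9 = 0.28789
Let ψ = V/F and solve Σ zᵢ(Kᵢ−1)/(1+ψ(Kᵢ−1)) = 0.
Feasibility: ΣzᵢKᵢ = 1.375, Σzᵢ/Kᵢ = 1.607 — both > 1, two phases present.
Newton iteration, ψ⁰ = 0.5:
  ψ = 0.500: g = 0.0004, g' = -0.739 → ψ = 0.501
Converged at ψ = 0.501.

ψ = 0.501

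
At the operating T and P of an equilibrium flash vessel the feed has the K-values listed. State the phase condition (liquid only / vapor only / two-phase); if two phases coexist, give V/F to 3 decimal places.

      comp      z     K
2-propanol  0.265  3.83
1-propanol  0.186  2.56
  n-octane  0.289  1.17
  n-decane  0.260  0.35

two-phase, V/F = 0.862

ΣzᵢKᵢ = 1.920; Σzᵢ/Kᵢ = 1.132.
Both exceed 1, so a two-phase solution exists.
Let ψ = V/F and solve Σ zᵢ(Kᵢ−1)/(1+ψ(Kᵢ−1)) = 0.
Newton–Raphson from ψ = 0.5:
  ψ = 0.500: g = 0.2685, g' = -0.755 → ψ = 0.856
  ψ = 0.856: g = 0.0056, g' = -0.828 → ψ = 0.862
Converged at ψ = 0.862.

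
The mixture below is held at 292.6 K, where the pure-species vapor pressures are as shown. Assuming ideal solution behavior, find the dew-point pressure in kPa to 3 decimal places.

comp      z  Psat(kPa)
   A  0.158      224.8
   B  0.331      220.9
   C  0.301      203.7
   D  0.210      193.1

At the dew point ψ → 1, so Σzᵢ/Kᵢ = 1 with Kᵢ = Pᵢˢᵃᵗ/P ⇒ 1/P = Σzᵢ/Pᵢˢᵃᵗ.
1/P = 0.158/224.8 + 0.331/220.9 + 0.301/203.7 + 0.210/193.1 = 0.004766 ⇒ P = 209.800 kPa

Pdew = 209.800 kPa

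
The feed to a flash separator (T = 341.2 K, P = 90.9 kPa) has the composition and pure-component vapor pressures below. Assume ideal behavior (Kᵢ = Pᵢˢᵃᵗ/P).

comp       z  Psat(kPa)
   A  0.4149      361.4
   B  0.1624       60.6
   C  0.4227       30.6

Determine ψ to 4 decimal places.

ψ = 0.5114

Raoult's law: Kᵢ = Pᵢˢᵃᵗ/P = Pᵢˢᵃᵗ/90.9.
  K_A = 361.4/90.9 = 3.975798, K_B = 60.6/90.9 = 0.666667, K_C = 30.6/90.9 = 0.336634
Let ψ = V/F and solve Σ zᵢ(Kᵢ−1)/(1+ψ(Kᵢ−1)) = 0.
g(0) = ΣzᵢKᵢ − 1 = 0.9001 and g(1) = 1 − Σzᵢ/Kᵢ = -0.6036, so a root lies in (0, 1).
Newton iteration, ψ⁰ = 0.69:
  ψ = 0.6900: g = -0.18302, g' = -1.0571 → ψ = 0.5169
  ψ = 0.5169: g = -0.00566, g' = -1.0274 → ψ = 0.5114
Converged at ψ = 0.5114.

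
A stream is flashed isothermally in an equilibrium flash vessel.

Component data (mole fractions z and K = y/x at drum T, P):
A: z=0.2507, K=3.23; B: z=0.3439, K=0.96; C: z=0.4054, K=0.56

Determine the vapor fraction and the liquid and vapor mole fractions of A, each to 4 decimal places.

Rachford–Rice: g(ψ) = Σ zᵢ(Kᵢ−1)/(1+ψ(Kᵢ−1)) = 0.
Feasibility: ΣzᵢKᵢ = 1.3669, Σzᵢ/Kᵢ = 1.1598 — both > 1, two phases present.
Iterate (Newton) starting at ψ = 0.5:
  ψ = 0.5000: g = 0.02161, g' = -0.4083 → ψ = 0.5529
  ψ = 0.5529: g = 0.00057, g' = -0.3877 → ψ = 0.5544
Converged at ψ = 0.5544.
Compositions from xᵢ = zᵢ/(1+ψ(Kᵢ−1)), yᵢ = Kᵢxᵢ:
  A: x = 0.1121, y = 0.3621
  B: x = 0.3517, y = 0.3376
  C: x = 0.5362, y = 0.3003

ψ = 0.5544, x_A = 0.1121, y_A = 0.3621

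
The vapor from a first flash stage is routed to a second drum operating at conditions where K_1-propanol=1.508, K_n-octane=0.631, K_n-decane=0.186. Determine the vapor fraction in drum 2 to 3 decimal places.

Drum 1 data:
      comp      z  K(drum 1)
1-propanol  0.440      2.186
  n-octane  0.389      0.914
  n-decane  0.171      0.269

V/F (drum 2) = 0.214

Drum 1:
Material balance + equilibrium reduce to Σ zᵢ(Kᵢ−1)/(1+ψ₁(Kᵢ−1)) = 0.
Check two-phase: ΣzᵢKᵢ = 1.363 > 1 and Σzᵢ/Kᵢ = 1.263 > 1, so g(0) = 0.363 > 0 and g(1) = -0.263 < 0.
Iterate (Newton) starting at ψ₁ = 0.5:
  ψ₁ = 0.500: g = 0.0956, g' = -0.474 → ψ₁ = 0.702
  ψ₁ = 0.702: g = -0.0075, g' = -0.573 → ψ₁ = 0.689
Converged at ψ₁ = 0.689.
Drum-1 compositions:
  1-propanol: x = 0.242, y = 0.529
  n-octane: x = 0.413, y = 0.378
  n-decane: x = 0.344, y = 0.093
Drum-2 feed = drum-1 vapor: z₂ = (0.5295, 0.3779, 0.0926).
Drum 2:
Material balance + equilibrium reduce to Σ zᵢ(Kᵢ−1)/(1+ψ₂(Kᵢ−1)) = 0.
g(0) = ΣzᵢKᵢ − 1 = 0.054 and g(1) = 1 − Σzᵢ/Kᵢ = -0.448, so a root lies in (0, 1).
Newton–Raphson from ψ₂ = 0.44:
  ψ₂ = 0.440: g = -0.0641, g' = -0.314 → ψ₂ = 0.236
  ψ₂ = 0.236: g = -0.0058, g' = -0.265 → ψ₂ = 0.214
Converged at ψ₂ = 0.214.
  1-propanol: x = 0.478, y = 0.720
  n-octane: x = 0.410, y = 0.259
  n-decane: x = 0.112, y = 0.021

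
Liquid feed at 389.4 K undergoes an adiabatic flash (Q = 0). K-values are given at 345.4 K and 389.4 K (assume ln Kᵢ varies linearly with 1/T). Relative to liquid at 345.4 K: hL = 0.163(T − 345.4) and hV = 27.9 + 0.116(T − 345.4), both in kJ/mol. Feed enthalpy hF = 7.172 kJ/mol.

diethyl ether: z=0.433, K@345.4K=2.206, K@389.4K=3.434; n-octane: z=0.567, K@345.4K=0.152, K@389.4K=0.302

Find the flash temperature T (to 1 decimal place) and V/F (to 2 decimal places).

Adiabatic flash: solve Rachford–Rice at each trial T, then check hF = ψ·hV(T) + (1−ψ)·hL(T).
  T = 345.4 K: K = (2.206, 0.152), RR gives ψ = 0.040, H_out = 1.129 kJ/mol
  T = 389.4 K: K = (3.434, 0.302), RR gives ψ = 0.387, H_out = 17.179 kJ/mol
  T = 367.4 K: K = (2.789, 0.219), RR gives ψ = 0.237, H_out = 9.961 kJ/mol
  T = 356.4 K: K = (2.489, 0.183), RR gives ψ = 0.150, H_out = 5.888 kJ/mol
  T = 361.9 K: K = (2.637, 0.201), RR gives ψ = 0.195, H_out = 7.987 kJ/mol
  T = 359.1 K: K = (2.562, 0.192), RR gives ψ = 0.173, H_out = 6.936 kJ/mol
  T = 360.5 K: K = (2.599, 0.196), RR gives ψ = 0.184, H_out = 7.466 kJ/mol
Linear interpolation between T = 359.1 (H_out = 6.936) and T = 360.5 (H_out = 7.466) on hF = 7.172 gives T ≈ 359.7 K, at which ψ = 0.18.

T = 359.7 K, V/F = 0.18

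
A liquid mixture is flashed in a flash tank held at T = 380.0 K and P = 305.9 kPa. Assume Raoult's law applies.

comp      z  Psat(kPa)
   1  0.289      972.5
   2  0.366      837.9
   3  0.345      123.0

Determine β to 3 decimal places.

β = 0.916

Raoult's law: Kᵢ = Pᵢˢᵃᵗ/P = Pᵢˢᵃᵗ/305.9.
  K_1 = 972.5/305.9 = 3.17914, K_2 = 837.9/305.9 = 2.73913, K_3 = 123.0/305.9 = 0.40209
Rachford–Rice: g(β) = Σ zᵢ(Kᵢ−1)/(1+β(Kᵢ−1)) = 0.
Check two-phase: ΣzᵢKᵢ = 2.060 > 1 and Σzᵢ/Kᵢ = 1.083 > 1, so g(0) = 1.060 > 0 and g(1) = -0.083 < 0.
Newton iteration, β⁰ = 0.32:
  β = 0.320: g = 0.5249, g' = -1.122 → β = 0.788
  β = 0.788: g = 0.1104, g' = -0.824 → β = 0.922
  β = 0.922: g = -0.0058, g' = -0.927 → β = 0.916
Converged at β = 0.916.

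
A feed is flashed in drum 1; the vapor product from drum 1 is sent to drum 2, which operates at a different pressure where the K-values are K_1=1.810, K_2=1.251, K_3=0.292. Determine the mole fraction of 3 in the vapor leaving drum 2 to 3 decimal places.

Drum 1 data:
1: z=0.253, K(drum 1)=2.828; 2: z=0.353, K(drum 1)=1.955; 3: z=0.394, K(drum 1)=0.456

Drum 1:
Rachford–Rice: g(ψ₁) = Σ zᵢ(Kᵢ−1)/(1+ψ₁(Kᵢ−1)) = 0.
g(0) = ΣzᵢKᵢ − 1 = 0.585 and g(1) = 1 − Σzᵢ/Kᵢ = -0.134, so a root lies in (0, 1).
Iterate (Newton) starting at ψ₁ = 0.5:
  ψ₁ = 0.500: g = 0.1754, g' = -0.598 → ψ₁ = 0.793
  ψ₁ = 0.793: g = 0.0036, g' = -0.606 → ψ₁ = 0.799
Converged at ψ₁ = 0.799.
Drum-1 compositions:
  1: x = 0.103, y = 0.291
  2: x = 0.200, y = 0.391
  3: x = 0.697, y = 0.318
Drum-2 feed = drum-1 vapor: z₂ = (0.2908, 0.3914, 0.3178).
Drum 2:
Material balance + equilibrium reduce to Σ zᵢ(Kᵢ−1)/(1+ψ₂(Kᵢ−1)) = 0.
Check two-phase: ΣzᵢKᵢ = 1.109 > 1 and Σzᵢ/Kᵢ = 1.562 > 1, so g(0) = 0.109 > 0 and g(1) = -0.562 < 0.
Newton iteration, ψ₂⁰ = 0.53:
  ψ₂ = 0.530: g = -0.1087, g' = -0.521 → ψ₂ = 0.321
  ψ₂ = 0.321: g = -0.0135, g' = -0.408 → ψ₂ = 0.288
Converged at ψ₂ = 0.288.
  1: x = 0.236, y = 0.427
  2: x = 0.365, y = 0.457
  3: x = 0.399, y = 0.117

y_3 (drum 2) = 0.117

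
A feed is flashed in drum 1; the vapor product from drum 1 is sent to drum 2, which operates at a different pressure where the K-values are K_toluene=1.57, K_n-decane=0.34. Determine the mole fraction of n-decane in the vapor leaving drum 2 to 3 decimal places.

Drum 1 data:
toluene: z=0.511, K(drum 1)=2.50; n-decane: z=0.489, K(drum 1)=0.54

y_n-decane (drum 2) = 0.158

Drum 1:
Let ψ₁ = V/F and solve Σ zᵢ(Kᵢ−1)/(1+ψ₁(Kᵢ−1)) = 0.
Feasibility: ΣzᵢKᵢ = 1.542, Σzᵢ/Kᵢ = 1.110 — both > 1, two phases present.
Iterate (Newton) starting at ψ₁ = 0.31:
  ψ₁ = 0.310: g = 0.2609, g' = -0.676 → ψ₁ = 0.696
  ψ₁ = 0.696: g = 0.0443, g' = -0.499 → ψ₁ = 0.784
  ψ₁ = 0.784: g = 0.0002, g' = -0.496 → ψ₁ = 0.785
Converged at ψ₁ = 0.785.
Drum-1 compositions:
  toluene: x = 0.235, y = 0.587
  n-decane: x = 0.765, y = 0.413
Drum-2 feed = drum-1 vapor: z₂ = (0.5867, 0.4133).
Drum 2:
Let ψ₂ = V/F and solve Σ zᵢ(Kᵢ−1)/(1+ψ₂(Kᵢ−1)) = 0.
Check two-phase: ΣzᵢKᵢ = 1.062 > 1 and Σzᵢ/Kᵢ = 1.589 > 1, so g(0) = 0.062 > 0 and g(1) = -0.589 < 0.
Newton–Raphson from ψ₂ = 0.31:
  ψ₂ = 0.310: g = -0.0587, g' = -0.422 → ψ₂ = 0.171
  ψ₂ = 0.171: g = -0.0027, g' = -0.387 → ψ₂ = 0.164
Converged at ψ₂ = 0.164.
  toluene: x = 0.537, y = 0.842
  n-decane: x = 0.463, y = 0.158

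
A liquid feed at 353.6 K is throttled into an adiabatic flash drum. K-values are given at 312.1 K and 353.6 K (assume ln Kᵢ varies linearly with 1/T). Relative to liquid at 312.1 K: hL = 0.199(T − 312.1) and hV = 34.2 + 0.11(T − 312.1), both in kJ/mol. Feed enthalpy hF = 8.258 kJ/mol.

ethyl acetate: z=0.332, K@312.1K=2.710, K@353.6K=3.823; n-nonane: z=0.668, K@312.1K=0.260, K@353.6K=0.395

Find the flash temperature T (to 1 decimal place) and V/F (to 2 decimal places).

Adiabatic flash: solve Rachford–Rice at each trial T, then check hF = ψ·hV(T) + (1−ψ)·hL(T).
  T = 312.1 K: K = (2.710, 0.260), RR gives ψ = 0.058, H_out = 1.984 kJ/mol
  T = 353.6 K: K = (3.823, 0.395), RR gives ψ = 0.312, H_out = 17.781 kJ/mol
  T = 332.9 K: K = (3.255, 0.325), RR gives ψ = 0.195, H_out = 10.463 kJ/mol
  T = 322.5 K: K = (2.979, 0.292), RR gives ψ = 0.131, H_out = 6.432 kJ/mol
  T = 327.7 K: K = (3.116, 0.308), RR gives ψ = 0.164, H_out = 8.489 kJ/mol
  T = 325.1 K: K = (3.047, 0.300), RR gives ψ = 0.148, H_out = 7.472 kJ/mol
  T = 326.4 K: K = (3.081, 0.304), RR gives ψ = 0.156, H_out = 7.983 kJ/mol
Linear interpolation between T = 326.4 (H_out = 7.983) and T = 327.7 (H_out = 8.489) on hF = 8.258 gives T ≈ 327.1 K, at which ψ = 0.16.

T = 327.1 K, V/F = 0.16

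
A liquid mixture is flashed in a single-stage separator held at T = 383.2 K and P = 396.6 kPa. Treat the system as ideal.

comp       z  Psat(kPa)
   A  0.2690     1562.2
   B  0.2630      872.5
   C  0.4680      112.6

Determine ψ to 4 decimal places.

Raoult's law: Kᵢ = Pᵢˢᵃᵗ/P = Pᵢˢᵃᵗ/396.6.
  K_A = 1562.2/396.6 = 3.938981, K_B = 872.5/396.6 = 2.199950, K_C = 112.6/396.6 = 0.283913
Iterate (Newton) starting at ψ = 0.5:
  ψ = 0.5000: g = -0.00466, g' = -1.1113 → ψ = 0.4958
Converged at ψ = 0.4958.

ψ = 0.4958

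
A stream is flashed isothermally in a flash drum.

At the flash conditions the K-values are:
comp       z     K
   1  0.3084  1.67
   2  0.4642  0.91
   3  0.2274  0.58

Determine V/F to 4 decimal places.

V/F = 0.4327

Iterate (Newton) starting at V/F = 0.32:
  V/F = 0.3200: g = 0.01679, g' = -0.1514 → V/F = 0.4309
  V/F = 0.4309: g = 0.00026, g' = -0.1472 → V/F = 0.4327
Converged at V/F = 0.4327.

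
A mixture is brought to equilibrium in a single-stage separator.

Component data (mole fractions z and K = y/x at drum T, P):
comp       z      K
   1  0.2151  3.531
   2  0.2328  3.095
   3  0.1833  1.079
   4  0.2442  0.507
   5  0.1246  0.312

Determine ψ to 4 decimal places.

ψ = 0.7817

Let ψ = V/F and solve Σ zᵢ(Kᵢ−1)/(1+ψ(Kᵢ−1)) = 0.
Feasibility: ΣzᵢKᵢ = 1.8405, Σzᵢ/Kᵢ = 1.1870 — both > 1, two phases present.
Newton iteration, ψ⁰ = 0.5:
  ψ = 0.5000: g = 0.20199, g' = -0.7548 → ψ = 0.7676
  ψ = 0.7676: g = 0.01031, g' = -0.7288 → ψ = 0.7817
Converged at ψ = 0.7817.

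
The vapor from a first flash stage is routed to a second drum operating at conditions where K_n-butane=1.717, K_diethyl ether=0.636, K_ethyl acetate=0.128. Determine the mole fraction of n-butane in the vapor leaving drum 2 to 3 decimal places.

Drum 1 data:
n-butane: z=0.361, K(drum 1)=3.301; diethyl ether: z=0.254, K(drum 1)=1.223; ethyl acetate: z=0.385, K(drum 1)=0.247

Drum 1:
Rachford–Rice: g(ψ₁) = Σ zᵢ(Kᵢ−1)/(1+ψ₁(Kᵢ−1)) = 0.
Check two-phase: ΣzᵢKᵢ = 1.597 > 1 and Σzᵢ/Kᵢ = 1.876 > 1, so g(0) = 0.597 > 0 and g(1) = -0.876 < 0.
Iterate (Newton) starting at ψ₁ = 0.65:
  ψ₁ = 0.650: g = -0.1855, g' = -1.154 → ψ₁ = 0.489
  ψ₁ = 0.489: g = -0.0172, g' = -0.980 → ψ₁ = 0.472
Converged at ψ₁ = 0.472.
Drum-1 compositions:
  n-butane: x = 0.173, y = 0.571
  diethyl ether: x = 0.230, y = 0.281
  ethyl acetate: x = 0.597, y = 0.147
Drum-2 feed = drum-1 vapor: z₂ = (0.5714, 0.2811, 0.1475).
Drum 2:
Rachford–Rice: g(ψ₂) = Σ zᵢ(Kᵢ−1)/(1+ψ₂(Kᵢ−1)) = 0.
Check two-phase: ΣzᵢKᵢ = 1.179 > 1 and Σzᵢ/Kᵢ = 1.927 > 1, so g(0) = 0.179 > 0 and g(1) = -0.927 < 0.
Newton iteration, ψ₂⁰ = 0.5:
  ψ₂ = 0.500: g = -0.0515, g' = -0.567 → ψ₂ = 0.409
  ψ₂ = 0.409: g = -0.0034, g' = -0.498 → ψ₂ = 0.402
Converged at ψ₂ = 0.402.
  n-butane: x = 0.443, y = 0.761
  diethyl ether: x = 0.329, y = 0.209
  ethyl acetate: x = 0.227, y = 0.029

y_n-butane (drum 2) = 0.761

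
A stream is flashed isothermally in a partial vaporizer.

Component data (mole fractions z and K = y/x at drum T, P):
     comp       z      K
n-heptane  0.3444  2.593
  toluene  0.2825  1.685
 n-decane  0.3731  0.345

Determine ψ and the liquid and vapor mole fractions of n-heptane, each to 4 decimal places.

Material balance + equilibrium reduce to Σ zᵢ(Kᵢ−1)/(1+ψ(Kᵢ−1)) = 0.
Check two-phase: ΣzᵢKᵢ = 1.4978 > 1 and Σzᵢ/Kᵢ = 1.3819 > 1, so g(0) = 0.4978 > 0 and g(1) = -0.3819 < 0.
Newton iteration, ψ⁰ = 0.5:
  ψ = 0.5000: g = 0.08614, g' = -0.6983 → ψ = 0.6234
  ψ = 0.6234: g = -0.00213, g' = -0.7423 → ψ = 0.6205
Converged at ψ = 0.6205.
Compositions from xᵢ = zᵢ/(1+ψ(Kᵢ−1)), yᵢ = Kᵢxᵢ:
  n-heptane: x = 0.1732, y = 0.4491
  toluene: x = 0.1982, y = 0.3340
  n-decane: x = 0.6286, y = 0.2169

ψ = 0.6205, x_n-heptane = 0.1732, y_n-heptane = 0.4491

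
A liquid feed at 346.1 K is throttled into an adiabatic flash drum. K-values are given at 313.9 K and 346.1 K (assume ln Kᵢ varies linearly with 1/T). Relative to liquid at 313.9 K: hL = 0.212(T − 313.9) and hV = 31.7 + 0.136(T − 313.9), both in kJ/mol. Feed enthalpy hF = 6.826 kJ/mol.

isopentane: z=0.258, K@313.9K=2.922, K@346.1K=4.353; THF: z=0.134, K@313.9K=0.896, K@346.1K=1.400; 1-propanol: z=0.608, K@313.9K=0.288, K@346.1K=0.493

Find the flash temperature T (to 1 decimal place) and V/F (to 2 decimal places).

T = 323.5 K, V/F = 0.15

Adiabatic flash: solve Rachford–Rice at each trial T, then check hF = ψ·hV(T) + (1−ψ)·hL(T).
  T = 313.9 K: K = (2.922, 0.896, 0.288), RR gives ψ = 0.041, H_out = 1.293 kJ/mol
  T = 346.1 K: K = (4.353, 1.400, 0.493), RR gives ψ = 0.438, H_out = 19.631 kJ/mol
  T = 330.0 K: K = (3.601, 1.132, 0.382), RR gives ψ = 0.229, H_out = 10.390 kJ/mol
  T = 321.9 K: K = (3.250, 1.009, 0.332), RR gives ψ = 0.135, H_out = 5.908 kJ/mol
  T = 325.9 K: K = (3.421, 1.069, 0.356), RR gives ψ = 0.181, H_out = 8.131 kJ/mol
  T = 323.9 K: K = (3.335, 1.039, 0.344), RR gives ψ = 0.158, H_out = 7.023 kJ/mol
Linear interpolation between T = 321.9 (H_out = 5.908) and T = 323.9 (H_out = 7.023) on hF = 6.826 gives T ≈ 323.5 K, at which ψ = 0.15.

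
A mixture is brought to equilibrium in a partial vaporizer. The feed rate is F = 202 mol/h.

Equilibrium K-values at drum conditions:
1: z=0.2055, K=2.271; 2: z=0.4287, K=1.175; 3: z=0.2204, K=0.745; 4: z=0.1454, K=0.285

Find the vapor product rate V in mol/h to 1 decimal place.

Rachford–Rice: g(ψ) = Σ zᵢ(Kᵢ−1)/(1+ψ(Kᵢ−1)) = 0.
Feasibility: ΣzᵢKᵢ = 1.1761, Σzᵢ/Kᵢ = 1.2614 — both > 1, two phases present.
Newton iteration, ψ⁰ = 0.5:
  ψ = 0.5000: g = 0.00247, g' = -0.3341 → ψ = 0.5074
Converged at ψ = 0.5074.
Then V = ψ·F = 0.5074·202 = 102.5 mol/h and L = F − V = 99.5 mol/h.

V = 102.5 mol/h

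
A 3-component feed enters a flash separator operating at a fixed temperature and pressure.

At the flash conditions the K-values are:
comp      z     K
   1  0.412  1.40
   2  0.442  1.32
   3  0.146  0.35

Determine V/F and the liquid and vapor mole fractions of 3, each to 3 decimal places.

Rachford–Rice: g(V/F) = Σ zᵢ(Kᵢ−1)/(1+V/F(Kᵢ−1)) = 0.
Feasibility: ΣzᵢKᵢ = 1.211, Σzᵢ/Kᵢ = 1.046 — both > 1, two phases present.
Newton–Raphson from V/F = 0.5:
  V/F = 0.500: g = 0.1187, g' = -0.215 → V/F = 1.000
  V/F = 1.000: g = -0.0463, g' = -0.563 → V/F = 0.918
  V/F = 0.918: g = -0.0054, g' = -0.441 → V/F = 0.906
  V/F = 0.906: g = -0.0001, g' = -0.427 → V/F = 0.905
Converged at V/F = 0.905.
Compositions from xᵢ = zᵢ/(1+V/F(Kᵢ−1)), yᵢ = Kᵢxᵢ:
  1: x = 0.302, y = 0.423
  2: x = 0.343, y = 0.452
  3: x = 0.355, y = 0.124

V/F = 0.905, x_3 = 0.355, y_3 = 0.124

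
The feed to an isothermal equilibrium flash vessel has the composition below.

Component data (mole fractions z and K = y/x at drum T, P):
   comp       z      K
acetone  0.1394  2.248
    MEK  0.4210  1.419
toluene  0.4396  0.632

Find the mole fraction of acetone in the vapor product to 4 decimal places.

y_acetone = 0.1616

Let β = V/F and solve Σ zᵢ(Kᵢ−1)/(1+β(Kᵢ−1)) = 0.
Check two-phase: ΣzᵢKᵢ = 1.1886 > 1 and Σzᵢ/Kᵢ = 1.0543 > 1, so g(0) = 0.1886 > 0 and g(1) = -0.0543 < 0.
Newton iteration, β⁰ = 0.52:
  β = 0.5200: g = 0.05029, g' = -0.2207 → β = 0.7478
  β = 0.7478: g = 0.00110, g' = -0.2143 → β = 0.7530
Converged at β = 0.7530.
Compositions from xᵢ = zᵢ/(1+β(Kᵢ−1)), yᵢ = Kᵢxᵢ:
  acetone: x = 0.0719, y = 0.1616
  MEK: x = 0.3200, y = 0.4541
  toluene: x = 0.6081, y = 0.3843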